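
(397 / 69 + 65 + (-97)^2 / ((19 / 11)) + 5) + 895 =8414089 / 1311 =6418.07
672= 672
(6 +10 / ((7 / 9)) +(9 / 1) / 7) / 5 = 141 / 35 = 4.03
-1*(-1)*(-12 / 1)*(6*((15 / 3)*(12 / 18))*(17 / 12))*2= -680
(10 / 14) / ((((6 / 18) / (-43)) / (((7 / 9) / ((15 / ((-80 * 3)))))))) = 3440 / 3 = 1146.67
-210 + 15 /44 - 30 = -239.66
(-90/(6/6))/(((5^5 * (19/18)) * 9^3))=-4/106875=-0.00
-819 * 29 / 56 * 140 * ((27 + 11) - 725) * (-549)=-22394996032.50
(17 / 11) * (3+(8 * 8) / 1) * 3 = 3417 / 11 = 310.64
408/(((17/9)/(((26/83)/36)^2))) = 338/20667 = 0.02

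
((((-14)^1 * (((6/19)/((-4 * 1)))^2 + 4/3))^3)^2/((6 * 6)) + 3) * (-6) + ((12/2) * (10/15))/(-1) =-7251085.35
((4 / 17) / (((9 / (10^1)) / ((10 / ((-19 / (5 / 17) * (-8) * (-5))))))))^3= -125000 / 120692938027059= -0.00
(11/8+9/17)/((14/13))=481/272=1.77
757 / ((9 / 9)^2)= 757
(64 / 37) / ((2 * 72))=0.01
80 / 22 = 40 / 11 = 3.64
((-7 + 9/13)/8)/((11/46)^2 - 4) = 21689/108459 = 0.20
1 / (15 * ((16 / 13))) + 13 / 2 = 1573 / 240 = 6.55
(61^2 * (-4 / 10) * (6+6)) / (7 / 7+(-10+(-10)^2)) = -89304 / 455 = -196.27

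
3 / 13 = 0.23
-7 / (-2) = 7 / 2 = 3.50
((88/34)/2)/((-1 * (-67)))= 22/1139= 0.02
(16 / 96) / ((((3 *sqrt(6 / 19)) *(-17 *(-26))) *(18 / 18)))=sqrt(114) / 47736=0.00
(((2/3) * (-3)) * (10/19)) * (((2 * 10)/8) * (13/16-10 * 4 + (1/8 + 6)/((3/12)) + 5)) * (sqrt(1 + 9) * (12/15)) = 775 * sqrt(10)/38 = 64.49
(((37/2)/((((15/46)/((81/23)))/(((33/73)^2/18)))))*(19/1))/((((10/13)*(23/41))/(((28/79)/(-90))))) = -952110159/2420698250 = -0.39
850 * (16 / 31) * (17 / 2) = 115600 / 31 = 3729.03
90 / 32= 2.81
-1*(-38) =38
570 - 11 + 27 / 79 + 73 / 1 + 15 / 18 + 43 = 320507 / 474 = 676.18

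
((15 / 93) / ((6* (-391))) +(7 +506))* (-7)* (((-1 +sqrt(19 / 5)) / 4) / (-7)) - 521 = -188869417 / 290904 +37308433* sqrt(95) / 1454520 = -399.24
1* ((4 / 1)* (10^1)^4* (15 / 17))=600000 / 17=35294.12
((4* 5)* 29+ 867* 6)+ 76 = 5858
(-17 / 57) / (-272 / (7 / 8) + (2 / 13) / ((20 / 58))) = 7735 / 8050509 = 0.00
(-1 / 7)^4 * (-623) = -89 / 343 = -0.26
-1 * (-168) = 168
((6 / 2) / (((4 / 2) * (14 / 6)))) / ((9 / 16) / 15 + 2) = 360 / 1141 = 0.32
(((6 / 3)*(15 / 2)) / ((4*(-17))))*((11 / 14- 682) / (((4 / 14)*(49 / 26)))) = 109395 / 392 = 279.07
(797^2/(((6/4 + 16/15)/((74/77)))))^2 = 1988562450489440400/35153041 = 56568717639.23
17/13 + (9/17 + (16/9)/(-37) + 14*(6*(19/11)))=146.88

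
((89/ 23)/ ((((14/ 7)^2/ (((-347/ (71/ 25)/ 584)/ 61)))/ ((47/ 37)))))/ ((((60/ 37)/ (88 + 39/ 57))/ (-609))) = 2482465872775/ 17684893568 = 140.37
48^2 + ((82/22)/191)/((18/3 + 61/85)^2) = 1578268269089/685012141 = 2304.00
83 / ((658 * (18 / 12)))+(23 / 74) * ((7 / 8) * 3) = 525857 / 584304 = 0.90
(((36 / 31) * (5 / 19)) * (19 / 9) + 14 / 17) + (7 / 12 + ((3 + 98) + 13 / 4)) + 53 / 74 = 6260246 / 58497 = 107.02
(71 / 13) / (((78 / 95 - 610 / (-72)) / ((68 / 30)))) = 550392 / 413179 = 1.33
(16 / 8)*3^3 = 54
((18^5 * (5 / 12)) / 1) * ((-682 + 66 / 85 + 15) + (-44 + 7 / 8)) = -9494232831 / 17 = -558484284.18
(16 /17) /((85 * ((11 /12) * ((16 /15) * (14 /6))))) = 108 /22253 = 0.00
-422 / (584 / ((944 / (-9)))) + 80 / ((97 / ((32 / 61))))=296324852 / 3887469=76.23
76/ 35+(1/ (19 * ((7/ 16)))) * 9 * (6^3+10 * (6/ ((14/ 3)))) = 1163548/ 4655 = 249.96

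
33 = 33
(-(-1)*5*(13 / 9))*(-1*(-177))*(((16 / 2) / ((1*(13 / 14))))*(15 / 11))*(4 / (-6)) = -330400 / 33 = -10012.12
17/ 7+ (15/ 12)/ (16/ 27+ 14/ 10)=23017/ 7532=3.06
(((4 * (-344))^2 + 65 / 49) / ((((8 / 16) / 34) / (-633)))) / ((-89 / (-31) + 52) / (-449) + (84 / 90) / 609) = 72537806950948436220 / 107406383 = 675358437039.52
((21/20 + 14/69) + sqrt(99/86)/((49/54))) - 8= -9311/1380 + 81 * sqrt(946)/2107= -5.56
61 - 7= 54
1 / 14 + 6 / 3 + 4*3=197 / 14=14.07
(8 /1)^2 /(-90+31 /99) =-6336 /8879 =-0.71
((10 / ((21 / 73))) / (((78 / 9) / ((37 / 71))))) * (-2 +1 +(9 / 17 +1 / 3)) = -13505 / 47073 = -0.29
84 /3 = 28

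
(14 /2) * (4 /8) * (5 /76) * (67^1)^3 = 10526705 /152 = 69254.64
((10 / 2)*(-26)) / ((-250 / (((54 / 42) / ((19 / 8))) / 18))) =0.02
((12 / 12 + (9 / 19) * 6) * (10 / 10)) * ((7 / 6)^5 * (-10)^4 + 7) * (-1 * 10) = -3835338605 / 4617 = -830699.29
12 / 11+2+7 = 10.09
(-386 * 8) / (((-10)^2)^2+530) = -1544 / 5265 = -0.29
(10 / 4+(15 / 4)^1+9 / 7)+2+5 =407 / 28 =14.54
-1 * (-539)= 539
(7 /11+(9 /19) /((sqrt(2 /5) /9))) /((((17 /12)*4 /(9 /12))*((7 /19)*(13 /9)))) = 1539 /9724+6561*sqrt(10) /12376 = 1.83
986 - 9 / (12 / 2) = 1969 / 2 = 984.50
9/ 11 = 0.82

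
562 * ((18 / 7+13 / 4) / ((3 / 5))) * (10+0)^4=1145075000 / 21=54527380.95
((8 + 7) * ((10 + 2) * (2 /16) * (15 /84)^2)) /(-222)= -375 /116032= -0.00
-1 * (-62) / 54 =1.15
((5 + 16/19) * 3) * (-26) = -8658/19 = -455.68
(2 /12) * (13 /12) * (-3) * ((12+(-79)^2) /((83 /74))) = -3007693 /996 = -3019.77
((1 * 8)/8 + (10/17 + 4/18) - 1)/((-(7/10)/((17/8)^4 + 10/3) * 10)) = -9037213/3290112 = -2.75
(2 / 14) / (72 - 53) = 1 / 133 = 0.01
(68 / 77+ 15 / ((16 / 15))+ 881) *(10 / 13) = 5519025 / 8008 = 689.19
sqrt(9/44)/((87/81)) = 81 * sqrt(11)/638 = 0.42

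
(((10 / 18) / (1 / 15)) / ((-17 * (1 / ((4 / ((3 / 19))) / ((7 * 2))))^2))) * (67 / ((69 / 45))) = -12093500 / 172431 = -70.14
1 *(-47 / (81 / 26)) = -1222 / 81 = -15.09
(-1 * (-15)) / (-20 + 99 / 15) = -75 / 67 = -1.12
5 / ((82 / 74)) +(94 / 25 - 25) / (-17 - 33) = 253021 / 51250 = 4.94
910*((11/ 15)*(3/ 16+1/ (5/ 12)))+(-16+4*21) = 71789/ 40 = 1794.72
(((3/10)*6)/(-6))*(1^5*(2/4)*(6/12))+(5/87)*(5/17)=-3437/59160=-0.06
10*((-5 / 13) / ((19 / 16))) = -800 / 247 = -3.24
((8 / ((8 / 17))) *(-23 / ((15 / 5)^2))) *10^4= -3910000 / 9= -434444.44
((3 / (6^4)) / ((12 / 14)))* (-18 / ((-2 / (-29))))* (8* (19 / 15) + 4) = -10759 / 1080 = -9.96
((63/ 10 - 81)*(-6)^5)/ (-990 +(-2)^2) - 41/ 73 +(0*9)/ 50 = -106109329/ 179945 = -589.68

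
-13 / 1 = -13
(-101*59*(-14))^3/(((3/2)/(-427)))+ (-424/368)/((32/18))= -165287830478396901.98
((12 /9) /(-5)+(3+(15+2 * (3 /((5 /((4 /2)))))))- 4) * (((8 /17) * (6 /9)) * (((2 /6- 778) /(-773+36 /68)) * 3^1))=2258344 /147735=15.29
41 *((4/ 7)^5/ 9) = 41984/ 151263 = 0.28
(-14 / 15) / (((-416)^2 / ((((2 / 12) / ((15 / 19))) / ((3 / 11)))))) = -1463 / 350438400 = -0.00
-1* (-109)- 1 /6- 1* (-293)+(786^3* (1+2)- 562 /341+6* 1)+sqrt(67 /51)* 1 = sqrt(3417) /51+2980537863583 /2046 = 1456763375.33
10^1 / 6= 5 / 3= 1.67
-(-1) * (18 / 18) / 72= 1 / 72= 0.01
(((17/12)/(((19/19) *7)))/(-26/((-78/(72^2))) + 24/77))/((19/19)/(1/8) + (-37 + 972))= 187/1505933280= 0.00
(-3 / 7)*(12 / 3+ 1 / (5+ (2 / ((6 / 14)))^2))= -417 / 241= -1.73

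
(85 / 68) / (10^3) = 1 / 800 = 0.00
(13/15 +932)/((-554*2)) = -13993/16620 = -0.84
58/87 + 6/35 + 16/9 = 824/315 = 2.62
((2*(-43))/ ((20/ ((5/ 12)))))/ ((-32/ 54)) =387/ 128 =3.02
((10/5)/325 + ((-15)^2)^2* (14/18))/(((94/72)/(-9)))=-4146188148/15275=-271436.21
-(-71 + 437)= -366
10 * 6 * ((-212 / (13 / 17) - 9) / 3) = -74420 / 13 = -5724.62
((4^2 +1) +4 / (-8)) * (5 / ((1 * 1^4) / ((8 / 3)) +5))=15.35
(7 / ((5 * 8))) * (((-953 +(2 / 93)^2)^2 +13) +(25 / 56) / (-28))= 106529390219803991 / 670254600960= 158938.69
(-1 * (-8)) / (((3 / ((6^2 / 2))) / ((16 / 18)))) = 128 / 3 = 42.67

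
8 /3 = 2.67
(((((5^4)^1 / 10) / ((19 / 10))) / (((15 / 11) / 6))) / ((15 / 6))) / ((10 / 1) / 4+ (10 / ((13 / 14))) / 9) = 51480 / 3287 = 15.66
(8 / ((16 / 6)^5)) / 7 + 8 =229619 / 28672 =8.01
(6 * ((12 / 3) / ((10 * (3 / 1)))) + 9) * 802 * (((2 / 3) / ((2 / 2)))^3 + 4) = 33767.17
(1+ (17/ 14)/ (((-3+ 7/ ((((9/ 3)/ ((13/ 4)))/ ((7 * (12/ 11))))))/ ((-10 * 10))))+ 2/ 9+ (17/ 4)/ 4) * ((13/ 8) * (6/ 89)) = 144989/ 18062016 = 0.01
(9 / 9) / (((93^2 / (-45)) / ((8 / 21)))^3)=-64000 / 8219171589741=-0.00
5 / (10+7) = 5 / 17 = 0.29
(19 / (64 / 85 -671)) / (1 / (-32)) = 51680 / 56971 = 0.91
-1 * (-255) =255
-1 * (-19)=19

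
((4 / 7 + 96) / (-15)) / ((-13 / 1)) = 52 / 105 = 0.50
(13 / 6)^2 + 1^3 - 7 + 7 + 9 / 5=1349 / 180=7.49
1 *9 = 9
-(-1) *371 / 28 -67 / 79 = 12.40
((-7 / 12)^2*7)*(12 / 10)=343 / 120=2.86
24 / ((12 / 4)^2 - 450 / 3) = -8 / 47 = -0.17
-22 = -22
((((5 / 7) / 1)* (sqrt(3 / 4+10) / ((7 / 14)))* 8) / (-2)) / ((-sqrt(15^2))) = 4* sqrt(43) / 21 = 1.25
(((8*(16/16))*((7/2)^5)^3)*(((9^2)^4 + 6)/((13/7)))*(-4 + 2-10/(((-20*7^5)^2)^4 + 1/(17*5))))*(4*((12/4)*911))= -587401558801824125994.36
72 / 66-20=-208 / 11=-18.91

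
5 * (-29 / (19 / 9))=-1305 / 19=-68.68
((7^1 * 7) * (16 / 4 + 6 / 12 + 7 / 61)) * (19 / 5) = 524153 / 610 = 859.27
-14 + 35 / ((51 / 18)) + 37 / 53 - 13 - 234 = -223402 / 901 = -247.95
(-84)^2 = 7056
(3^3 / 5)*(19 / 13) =7.89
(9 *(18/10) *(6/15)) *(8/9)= 144/25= 5.76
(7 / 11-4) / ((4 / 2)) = -37 / 22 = -1.68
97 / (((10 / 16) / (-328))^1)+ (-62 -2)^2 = -234048 / 5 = -46809.60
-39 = -39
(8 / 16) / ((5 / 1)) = 1 / 10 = 0.10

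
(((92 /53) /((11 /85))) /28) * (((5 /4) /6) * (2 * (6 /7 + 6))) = 39100 /28567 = 1.37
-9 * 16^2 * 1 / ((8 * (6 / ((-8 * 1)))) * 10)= 192 / 5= 38.40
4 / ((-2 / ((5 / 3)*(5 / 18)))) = -25 / 27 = -0.93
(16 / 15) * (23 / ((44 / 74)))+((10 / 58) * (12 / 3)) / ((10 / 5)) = 199082 / 4785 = 41.61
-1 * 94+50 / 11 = -984 / 11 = -89.45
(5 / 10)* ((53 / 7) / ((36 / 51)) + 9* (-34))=-24803 / 168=-147.64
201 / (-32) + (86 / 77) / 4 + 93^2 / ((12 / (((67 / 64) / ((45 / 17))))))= 279.04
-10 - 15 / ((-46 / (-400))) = -3230 / 23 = -140.43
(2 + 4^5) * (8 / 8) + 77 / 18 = 18545 / 18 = 1030.28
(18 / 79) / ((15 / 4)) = 24 / 395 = 0.06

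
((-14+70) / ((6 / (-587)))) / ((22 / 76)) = -624568 / 33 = -18926.30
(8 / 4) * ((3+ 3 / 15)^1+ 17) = 202 / 5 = 40.40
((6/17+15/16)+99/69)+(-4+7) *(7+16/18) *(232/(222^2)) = 2.84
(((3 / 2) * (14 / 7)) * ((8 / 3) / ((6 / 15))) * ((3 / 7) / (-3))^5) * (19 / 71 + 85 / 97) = -157560 / 115749809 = -0.00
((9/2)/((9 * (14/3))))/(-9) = -1/84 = -0.01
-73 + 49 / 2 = -97 / 2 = -48.50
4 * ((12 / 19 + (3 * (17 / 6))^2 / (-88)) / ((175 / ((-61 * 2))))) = 11041 / 20900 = 0.53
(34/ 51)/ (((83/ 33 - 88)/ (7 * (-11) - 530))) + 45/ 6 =69023/ 5642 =12.23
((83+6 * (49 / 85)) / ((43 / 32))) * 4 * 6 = 5644032 / 3655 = 1544.19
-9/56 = -0.16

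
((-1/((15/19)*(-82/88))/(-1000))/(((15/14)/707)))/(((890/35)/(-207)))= 166528901/22806250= 7.30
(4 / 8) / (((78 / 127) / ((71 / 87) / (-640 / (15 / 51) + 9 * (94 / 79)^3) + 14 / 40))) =20577646420571 / 72296524478880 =0.28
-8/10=-4/5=-0.80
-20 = -20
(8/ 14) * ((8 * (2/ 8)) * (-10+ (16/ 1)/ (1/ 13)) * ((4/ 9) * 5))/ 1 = 3520/ 7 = 502.86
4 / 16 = 1 / 4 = 0.25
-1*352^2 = -123904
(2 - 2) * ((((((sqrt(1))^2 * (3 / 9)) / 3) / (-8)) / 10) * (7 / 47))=0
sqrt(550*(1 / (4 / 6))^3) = 43.08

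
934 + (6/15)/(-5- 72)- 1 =359203/385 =932.99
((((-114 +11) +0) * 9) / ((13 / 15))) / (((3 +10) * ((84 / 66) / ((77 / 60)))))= -112167 / 1352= -82.96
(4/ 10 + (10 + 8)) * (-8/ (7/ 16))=-11776/ 35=-336.46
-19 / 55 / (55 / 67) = -0.42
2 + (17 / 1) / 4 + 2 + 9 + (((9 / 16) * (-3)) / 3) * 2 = 129 / 8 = 16.12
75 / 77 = 0.97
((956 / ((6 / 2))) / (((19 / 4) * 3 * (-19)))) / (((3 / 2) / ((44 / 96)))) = -10516 / 29241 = -0.36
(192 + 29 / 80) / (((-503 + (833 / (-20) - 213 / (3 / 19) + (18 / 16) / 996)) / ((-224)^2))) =-5097.03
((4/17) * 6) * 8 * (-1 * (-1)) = 192/17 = 11.29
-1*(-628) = 628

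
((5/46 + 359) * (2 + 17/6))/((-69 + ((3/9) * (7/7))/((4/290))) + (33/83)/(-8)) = -2742154/70909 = -38.67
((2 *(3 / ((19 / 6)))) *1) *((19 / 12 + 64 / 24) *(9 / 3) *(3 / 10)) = 1377 / 190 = 7.25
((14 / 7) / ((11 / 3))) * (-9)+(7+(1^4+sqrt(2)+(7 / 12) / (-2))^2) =17 * sqrt(2) / 12+29099 / 6336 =6.60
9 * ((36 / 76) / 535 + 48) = 4391361 / 10165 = 432.01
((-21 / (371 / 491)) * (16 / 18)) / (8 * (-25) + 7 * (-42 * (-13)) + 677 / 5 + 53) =-4910 / 757317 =-0.01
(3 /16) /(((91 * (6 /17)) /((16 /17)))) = 0.01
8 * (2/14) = 8/7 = 1.14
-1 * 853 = -853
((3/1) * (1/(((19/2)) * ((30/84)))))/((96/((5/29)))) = 7/4408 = 0.00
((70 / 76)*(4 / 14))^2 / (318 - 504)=-0.00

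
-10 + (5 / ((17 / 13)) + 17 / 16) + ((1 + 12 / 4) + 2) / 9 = -3629 / 816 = -4.45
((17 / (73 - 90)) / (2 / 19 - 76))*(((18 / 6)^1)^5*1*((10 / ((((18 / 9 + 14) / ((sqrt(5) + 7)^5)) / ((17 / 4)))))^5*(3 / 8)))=217745222748884250201125900.00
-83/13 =-6.38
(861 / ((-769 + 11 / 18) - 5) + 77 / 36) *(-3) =-513989 / 167052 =-3.08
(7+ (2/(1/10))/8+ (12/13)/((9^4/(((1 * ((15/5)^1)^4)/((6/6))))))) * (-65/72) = -33385/3888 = -8.59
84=84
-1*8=-8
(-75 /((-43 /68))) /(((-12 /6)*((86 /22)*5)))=-5610 /1849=-3.03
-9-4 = -13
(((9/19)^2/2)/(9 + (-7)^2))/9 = 0.00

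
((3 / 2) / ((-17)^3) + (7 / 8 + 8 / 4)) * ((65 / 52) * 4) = 14.37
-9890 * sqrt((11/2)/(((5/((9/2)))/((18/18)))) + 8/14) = -989 * sqrt(27055)/7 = -23239.25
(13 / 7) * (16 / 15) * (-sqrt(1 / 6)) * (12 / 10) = -208 * sqrt(6) / 525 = -0.97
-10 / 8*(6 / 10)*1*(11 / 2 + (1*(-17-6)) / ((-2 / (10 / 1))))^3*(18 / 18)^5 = -41992563 / 32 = -1312267.59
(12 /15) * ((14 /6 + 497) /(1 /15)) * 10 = 59920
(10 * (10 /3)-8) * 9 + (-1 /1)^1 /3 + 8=707 /3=235.67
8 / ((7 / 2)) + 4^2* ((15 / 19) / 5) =640 / 133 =4.81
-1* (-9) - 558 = -549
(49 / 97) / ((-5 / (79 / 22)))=-3871 / 10670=-0.36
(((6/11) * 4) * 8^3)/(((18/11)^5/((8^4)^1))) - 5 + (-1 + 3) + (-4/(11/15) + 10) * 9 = 84445314499/216513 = 390024.22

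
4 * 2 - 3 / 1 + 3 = 8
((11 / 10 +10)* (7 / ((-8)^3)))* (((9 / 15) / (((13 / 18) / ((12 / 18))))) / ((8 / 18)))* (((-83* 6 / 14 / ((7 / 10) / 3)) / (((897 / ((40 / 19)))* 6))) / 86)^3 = 0.00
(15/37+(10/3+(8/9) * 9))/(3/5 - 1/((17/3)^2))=1882835/91242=20.64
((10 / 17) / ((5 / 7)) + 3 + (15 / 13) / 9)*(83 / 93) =217460 / 61659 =3.53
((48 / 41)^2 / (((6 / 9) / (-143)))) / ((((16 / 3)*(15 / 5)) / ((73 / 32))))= -281853 / 6724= -41.92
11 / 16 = 0.69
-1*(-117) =117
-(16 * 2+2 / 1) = -34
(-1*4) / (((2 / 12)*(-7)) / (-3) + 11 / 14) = -126 / 37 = -3.41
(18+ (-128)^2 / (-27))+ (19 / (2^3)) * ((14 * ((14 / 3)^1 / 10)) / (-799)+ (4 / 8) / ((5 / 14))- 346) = -1214352139 / 862920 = -1407.26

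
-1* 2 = -2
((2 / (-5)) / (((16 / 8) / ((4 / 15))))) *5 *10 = -8 / 3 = -2.67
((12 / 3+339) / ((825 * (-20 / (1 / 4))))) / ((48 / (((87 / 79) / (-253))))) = 9947 / 21106272000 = 0.00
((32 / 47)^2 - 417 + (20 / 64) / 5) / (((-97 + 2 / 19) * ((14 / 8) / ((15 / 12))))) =1398386225 / 455478128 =3.07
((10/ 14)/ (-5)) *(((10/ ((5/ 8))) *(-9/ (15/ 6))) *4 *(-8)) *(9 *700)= -1658880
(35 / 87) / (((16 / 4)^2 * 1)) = 35 / 1392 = 0.03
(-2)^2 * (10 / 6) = 20 / 3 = 6.67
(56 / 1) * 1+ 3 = 59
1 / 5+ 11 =56 / 5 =11.20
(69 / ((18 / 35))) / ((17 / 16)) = 6440 / 51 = 126.27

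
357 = 357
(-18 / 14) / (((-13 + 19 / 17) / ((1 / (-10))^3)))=-153 / 1414000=-0.00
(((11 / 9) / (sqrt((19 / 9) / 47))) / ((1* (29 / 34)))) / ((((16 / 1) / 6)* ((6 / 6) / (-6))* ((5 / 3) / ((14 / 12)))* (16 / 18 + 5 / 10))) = -35343* sqrt(893) / 137750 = -7.67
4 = 4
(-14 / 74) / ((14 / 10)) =-5 / 37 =-0.14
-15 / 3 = -5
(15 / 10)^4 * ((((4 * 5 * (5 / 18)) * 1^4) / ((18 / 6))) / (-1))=-75 / 8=-9.38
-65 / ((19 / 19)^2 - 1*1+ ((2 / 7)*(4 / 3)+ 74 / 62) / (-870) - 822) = 7362810 / 93111433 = 0.08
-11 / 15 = -0.73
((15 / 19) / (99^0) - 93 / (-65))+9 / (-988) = 2.21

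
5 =5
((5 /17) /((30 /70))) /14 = 5 /102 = 0.05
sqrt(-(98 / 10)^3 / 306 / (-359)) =343* sqrt(61030) / 915450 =0.09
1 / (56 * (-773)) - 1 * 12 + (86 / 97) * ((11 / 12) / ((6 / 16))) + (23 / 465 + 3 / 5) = -53791449059 / 5857515720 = -9.18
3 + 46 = 49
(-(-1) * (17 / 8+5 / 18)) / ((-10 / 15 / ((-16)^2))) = -2768 / 3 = -922.67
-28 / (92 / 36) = -252 / 23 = -10.96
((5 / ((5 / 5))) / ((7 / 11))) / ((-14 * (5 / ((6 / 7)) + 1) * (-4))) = 0.02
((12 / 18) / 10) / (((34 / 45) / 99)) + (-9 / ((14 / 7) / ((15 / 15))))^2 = 1971 / 68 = 28.99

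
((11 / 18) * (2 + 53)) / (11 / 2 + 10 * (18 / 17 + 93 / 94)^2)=386232605 / 545265504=0.71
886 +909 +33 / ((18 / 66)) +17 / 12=23009 / 12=1917.42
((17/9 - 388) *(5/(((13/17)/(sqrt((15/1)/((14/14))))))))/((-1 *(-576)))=-295375 *sqrt(15)/67392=-16.98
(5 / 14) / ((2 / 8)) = 10 / 7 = 1.43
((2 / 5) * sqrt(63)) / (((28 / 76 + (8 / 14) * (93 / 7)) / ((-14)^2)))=1094856 * sqrt(7) / 37055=78.17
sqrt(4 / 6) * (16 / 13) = 16 * sqrt(6) / 39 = 1.00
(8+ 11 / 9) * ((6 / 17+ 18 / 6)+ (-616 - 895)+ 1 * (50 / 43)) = -10155880 / 731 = -13893.13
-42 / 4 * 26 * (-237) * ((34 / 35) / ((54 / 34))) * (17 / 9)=10091302 / 135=74750.39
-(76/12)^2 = -361/9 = -40.11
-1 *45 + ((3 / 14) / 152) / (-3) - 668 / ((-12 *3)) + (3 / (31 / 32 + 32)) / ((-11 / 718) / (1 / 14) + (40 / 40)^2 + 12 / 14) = -22928018669 / 868830480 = -26.39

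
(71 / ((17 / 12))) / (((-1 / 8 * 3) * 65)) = -2272 / 1105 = -2.06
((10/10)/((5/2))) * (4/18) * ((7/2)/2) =7/45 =0.16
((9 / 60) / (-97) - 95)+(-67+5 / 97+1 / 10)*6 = -962419 / 1940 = -496.09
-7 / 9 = -0.78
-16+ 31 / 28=-417 / 28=-14.89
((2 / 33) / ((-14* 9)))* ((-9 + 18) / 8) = -1 / 1848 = -0.00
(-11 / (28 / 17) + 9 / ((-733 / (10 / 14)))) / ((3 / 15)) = -686255 / 20524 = -33.44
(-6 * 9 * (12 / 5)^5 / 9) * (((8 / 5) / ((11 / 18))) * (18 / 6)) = -644972544 / 171875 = -3752.57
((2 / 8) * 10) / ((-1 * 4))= -5 / 8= -0.62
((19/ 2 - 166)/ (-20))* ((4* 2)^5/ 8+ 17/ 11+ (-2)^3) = 2816061/ 88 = 32000.69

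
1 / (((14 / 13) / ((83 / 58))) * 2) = 1079 / 1624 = 0.66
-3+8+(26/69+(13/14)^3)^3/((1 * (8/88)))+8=210117297247666211/6787339817965056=30.96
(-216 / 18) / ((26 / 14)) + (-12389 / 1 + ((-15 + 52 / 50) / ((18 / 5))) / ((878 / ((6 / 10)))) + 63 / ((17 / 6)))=-12373.23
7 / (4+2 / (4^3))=224 / 129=1.74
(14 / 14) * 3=3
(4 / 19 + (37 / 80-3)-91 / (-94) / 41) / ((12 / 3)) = -6746639 / 11716160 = -0.58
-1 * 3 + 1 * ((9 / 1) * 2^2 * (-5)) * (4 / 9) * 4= -323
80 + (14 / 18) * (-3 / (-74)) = 17767 / 222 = 80.03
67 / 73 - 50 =-3583 / 73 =-49.08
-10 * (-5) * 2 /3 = 33.33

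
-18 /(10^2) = -9 /50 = -0.18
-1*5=-5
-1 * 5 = -5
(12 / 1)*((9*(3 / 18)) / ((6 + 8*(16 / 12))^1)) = 27 / 25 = 1.08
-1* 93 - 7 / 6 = -94.17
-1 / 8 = -0.12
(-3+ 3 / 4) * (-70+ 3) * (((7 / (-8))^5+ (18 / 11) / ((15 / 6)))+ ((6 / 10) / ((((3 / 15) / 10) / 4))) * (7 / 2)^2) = 1597677481989 / 7208960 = 221623.85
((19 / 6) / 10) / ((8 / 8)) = 19 / 60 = 0.32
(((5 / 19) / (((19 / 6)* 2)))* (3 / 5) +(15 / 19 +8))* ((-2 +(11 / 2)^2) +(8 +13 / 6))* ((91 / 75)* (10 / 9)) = 66744041 / 146205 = 456.51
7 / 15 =0.47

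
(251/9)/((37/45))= 1255/37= 33.92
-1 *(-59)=59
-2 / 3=-0.67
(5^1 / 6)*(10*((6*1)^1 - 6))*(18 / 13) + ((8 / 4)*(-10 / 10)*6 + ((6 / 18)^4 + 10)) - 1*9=-890 / 81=-10.99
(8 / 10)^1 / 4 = 1 / 5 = 0.20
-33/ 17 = -1.94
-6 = -6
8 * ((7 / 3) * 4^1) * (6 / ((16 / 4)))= 112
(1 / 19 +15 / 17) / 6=151 / 969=0.16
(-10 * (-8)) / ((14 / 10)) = 400 / 7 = 57.14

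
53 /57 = 0.93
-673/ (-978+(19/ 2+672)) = 1346/ 593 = 2.27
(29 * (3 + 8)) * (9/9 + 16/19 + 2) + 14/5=116701/95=1228.43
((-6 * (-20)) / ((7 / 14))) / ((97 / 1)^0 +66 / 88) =960 / 7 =137.14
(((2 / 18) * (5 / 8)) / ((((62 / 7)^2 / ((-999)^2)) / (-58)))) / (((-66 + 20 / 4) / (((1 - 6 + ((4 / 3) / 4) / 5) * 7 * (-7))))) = 95226778899 / 468968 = 203056.03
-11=-11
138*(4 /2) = 276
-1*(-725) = 725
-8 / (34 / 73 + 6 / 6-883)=73 / 8044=0.01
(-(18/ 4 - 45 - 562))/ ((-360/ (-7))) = 1687/ 144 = 11.72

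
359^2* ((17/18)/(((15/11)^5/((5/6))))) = 352859036827/16402500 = 21512.52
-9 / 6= -3 / 2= -1.50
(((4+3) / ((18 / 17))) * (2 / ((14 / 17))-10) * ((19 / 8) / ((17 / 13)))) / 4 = -13091 / 576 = -22.73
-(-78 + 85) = -7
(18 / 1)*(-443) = -7974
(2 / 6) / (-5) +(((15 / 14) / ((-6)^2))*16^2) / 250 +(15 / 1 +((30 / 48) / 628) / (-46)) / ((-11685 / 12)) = -1219130851 / 23628939600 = -0.05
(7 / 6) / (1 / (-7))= -49 / 6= -8.17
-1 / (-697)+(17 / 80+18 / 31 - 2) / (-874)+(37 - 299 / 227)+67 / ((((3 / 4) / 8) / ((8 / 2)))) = 2977792254564401 / 1028828540640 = 2894.35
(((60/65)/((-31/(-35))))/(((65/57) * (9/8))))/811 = 4256/4248829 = 0.00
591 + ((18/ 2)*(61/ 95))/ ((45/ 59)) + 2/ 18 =2559391/ 4275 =598.69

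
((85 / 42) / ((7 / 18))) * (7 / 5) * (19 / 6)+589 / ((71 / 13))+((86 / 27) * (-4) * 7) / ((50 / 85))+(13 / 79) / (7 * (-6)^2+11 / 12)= -20.70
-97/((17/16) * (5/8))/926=-6208/39355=-0.16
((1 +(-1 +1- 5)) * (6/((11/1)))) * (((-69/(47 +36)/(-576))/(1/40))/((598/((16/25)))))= -8/59345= -0.00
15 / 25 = 0.60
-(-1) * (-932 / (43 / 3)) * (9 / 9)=-2796 / 43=-65.02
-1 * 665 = -665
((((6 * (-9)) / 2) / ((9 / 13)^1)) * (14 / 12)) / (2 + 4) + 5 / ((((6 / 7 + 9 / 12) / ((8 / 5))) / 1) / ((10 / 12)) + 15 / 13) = -5005 / 916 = -5.46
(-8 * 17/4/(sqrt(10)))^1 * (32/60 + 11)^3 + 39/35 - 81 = -88021189 * sqrt(10)/16875 - 2796/35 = -16574.55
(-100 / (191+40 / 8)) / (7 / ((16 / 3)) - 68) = 400 / 52283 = 0.01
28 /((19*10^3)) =7 /4750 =0.00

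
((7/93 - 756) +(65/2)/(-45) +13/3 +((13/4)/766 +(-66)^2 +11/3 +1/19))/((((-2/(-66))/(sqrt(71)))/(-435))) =-93455044347335 * sqrt(71)/1804696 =-436342852.61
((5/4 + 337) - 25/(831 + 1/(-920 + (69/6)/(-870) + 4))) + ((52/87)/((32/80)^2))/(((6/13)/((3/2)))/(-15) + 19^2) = 3657960668401587271/10815001063580028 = 338.23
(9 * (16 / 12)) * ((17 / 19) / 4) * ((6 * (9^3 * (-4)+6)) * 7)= -6233220 / 19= -328064.21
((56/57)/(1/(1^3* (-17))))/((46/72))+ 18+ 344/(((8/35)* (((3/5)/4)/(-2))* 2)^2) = 1150916728/3933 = 292630.75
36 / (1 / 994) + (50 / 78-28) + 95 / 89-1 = 124111535 / 3471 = 35756.71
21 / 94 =0.22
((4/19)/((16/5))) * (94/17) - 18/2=-5579/646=-8.64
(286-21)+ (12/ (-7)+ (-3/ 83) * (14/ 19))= 2906117/ 11039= 263.26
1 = 1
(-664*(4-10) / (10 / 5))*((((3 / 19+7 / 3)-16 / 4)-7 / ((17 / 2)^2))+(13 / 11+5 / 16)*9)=2849920453 / 120802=23591.67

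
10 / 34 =5 / 17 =0.29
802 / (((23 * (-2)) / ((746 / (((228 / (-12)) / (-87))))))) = -26025702 / 437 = -59555.38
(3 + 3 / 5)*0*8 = 0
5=5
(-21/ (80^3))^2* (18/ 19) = 3969/ 2490368000000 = 0.00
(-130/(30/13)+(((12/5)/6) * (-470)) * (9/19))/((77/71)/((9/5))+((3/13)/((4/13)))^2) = -28242096/226309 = -124.79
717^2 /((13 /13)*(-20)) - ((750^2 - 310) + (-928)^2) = -28981569 /20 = -1449078.45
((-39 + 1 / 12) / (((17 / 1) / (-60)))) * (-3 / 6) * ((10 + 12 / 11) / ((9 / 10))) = -1424350 / 1683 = -846.32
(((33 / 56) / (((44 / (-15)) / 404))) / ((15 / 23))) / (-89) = 1.40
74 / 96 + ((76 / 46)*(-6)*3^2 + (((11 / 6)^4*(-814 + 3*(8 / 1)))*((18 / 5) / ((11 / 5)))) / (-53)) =32842985 / 175536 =187.10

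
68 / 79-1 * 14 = -1038 / 79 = -13.14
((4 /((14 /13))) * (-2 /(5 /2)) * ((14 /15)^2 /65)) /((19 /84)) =-6272 /35625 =-0.18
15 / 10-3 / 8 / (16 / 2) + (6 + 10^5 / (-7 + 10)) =6401431 / 192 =33340.79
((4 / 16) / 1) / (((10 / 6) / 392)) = 294 / 5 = 58.80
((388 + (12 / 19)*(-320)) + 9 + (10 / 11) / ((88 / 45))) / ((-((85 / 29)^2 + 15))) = -1510879207 / 182448640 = -8.28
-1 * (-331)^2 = -109561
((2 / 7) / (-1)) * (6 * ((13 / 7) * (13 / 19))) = -2.18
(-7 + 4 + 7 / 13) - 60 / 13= -92 / 13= -7.08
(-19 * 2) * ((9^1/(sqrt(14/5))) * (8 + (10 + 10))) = -5722.75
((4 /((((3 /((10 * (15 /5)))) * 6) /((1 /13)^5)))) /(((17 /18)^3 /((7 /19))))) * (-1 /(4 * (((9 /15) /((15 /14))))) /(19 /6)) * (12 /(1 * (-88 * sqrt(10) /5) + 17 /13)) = 14580000 /2598360593833121 + 256608000 * sqrt(10) /3397856161166389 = 0.00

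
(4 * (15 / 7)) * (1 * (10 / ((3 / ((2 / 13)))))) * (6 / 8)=300 / 91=3.30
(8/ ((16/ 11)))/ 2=11/ 4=2.75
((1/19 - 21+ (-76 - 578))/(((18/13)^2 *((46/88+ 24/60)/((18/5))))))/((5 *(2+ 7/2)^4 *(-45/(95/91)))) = 0.01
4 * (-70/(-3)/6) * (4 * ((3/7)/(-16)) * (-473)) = 788.33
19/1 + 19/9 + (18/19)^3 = 1355698/61731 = 21.96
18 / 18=1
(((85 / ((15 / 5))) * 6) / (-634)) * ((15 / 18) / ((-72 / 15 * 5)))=425 / 45648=0.01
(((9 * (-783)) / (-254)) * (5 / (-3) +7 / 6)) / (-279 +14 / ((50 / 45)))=3915 / 75184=0.05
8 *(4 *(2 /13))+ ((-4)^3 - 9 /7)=-5493 /91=-60.36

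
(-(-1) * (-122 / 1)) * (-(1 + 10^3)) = 122122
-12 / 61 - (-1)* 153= 9321 / 61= 152.80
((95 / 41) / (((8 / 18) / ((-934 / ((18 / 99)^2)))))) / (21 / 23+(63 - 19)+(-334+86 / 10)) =617338975 / 1175552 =525.15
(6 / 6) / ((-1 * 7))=-1 / 7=-0.14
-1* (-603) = 603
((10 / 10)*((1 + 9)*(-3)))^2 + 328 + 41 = 1269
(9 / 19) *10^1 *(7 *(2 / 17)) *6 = 7560 / 323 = 23.41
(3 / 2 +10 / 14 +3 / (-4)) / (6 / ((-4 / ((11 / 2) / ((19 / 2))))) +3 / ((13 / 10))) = 10127 / 9954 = 1.02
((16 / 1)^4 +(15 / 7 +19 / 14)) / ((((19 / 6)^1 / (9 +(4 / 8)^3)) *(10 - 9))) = 28706301 / 152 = 188857.24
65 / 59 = 1.10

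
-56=-56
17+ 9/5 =18.80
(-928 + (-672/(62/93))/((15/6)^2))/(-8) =3404/25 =136.16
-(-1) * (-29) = -29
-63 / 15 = -21 / 5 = -4.20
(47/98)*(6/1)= 141/49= 2.88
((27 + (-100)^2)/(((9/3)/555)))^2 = 3441006450025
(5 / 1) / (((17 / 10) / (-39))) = -114.71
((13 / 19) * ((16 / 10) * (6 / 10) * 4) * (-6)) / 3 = -2496 / 475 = -5.25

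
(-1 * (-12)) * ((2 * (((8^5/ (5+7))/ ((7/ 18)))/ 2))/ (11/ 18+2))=10616832/ 329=32270.01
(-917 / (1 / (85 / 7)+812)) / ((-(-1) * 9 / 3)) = -11135 / 29583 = -0.38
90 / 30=3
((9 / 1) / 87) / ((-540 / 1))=-1 / 5220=-0.00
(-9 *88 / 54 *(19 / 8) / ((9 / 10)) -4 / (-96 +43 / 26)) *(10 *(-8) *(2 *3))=409692320 / 22077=18557.43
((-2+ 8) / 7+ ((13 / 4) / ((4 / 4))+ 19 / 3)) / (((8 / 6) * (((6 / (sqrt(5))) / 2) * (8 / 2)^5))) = 877 * sqrt(5) / 344064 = 0.01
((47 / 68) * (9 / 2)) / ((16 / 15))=6345 / 2176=2.92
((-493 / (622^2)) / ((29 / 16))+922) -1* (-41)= 93142255 / 96721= 963.00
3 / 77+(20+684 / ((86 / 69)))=1883395 / 3311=568.83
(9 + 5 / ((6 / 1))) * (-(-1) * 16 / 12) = 13.11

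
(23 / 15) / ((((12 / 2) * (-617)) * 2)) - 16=-1776983 / 111060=-16.00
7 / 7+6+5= 12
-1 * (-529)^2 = -279841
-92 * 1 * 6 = -552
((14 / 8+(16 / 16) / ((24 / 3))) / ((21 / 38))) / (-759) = -95 / 21252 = -0.00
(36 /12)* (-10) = -30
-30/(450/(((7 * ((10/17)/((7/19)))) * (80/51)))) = -3040/2601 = -1.17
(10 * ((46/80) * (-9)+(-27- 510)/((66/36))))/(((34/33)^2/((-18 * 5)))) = 584304435/2312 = 252726.83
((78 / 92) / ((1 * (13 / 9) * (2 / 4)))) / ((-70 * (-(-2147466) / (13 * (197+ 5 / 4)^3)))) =-58345239069 / 73758298880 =-0.79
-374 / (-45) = 374 / 45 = 8.31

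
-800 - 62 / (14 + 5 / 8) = -94096 / 117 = -804.24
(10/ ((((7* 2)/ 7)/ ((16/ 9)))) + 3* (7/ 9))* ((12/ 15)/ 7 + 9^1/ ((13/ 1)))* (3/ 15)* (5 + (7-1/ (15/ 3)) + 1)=2372288/ 102375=23.17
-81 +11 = -70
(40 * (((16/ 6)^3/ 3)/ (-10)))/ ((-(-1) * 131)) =-0.19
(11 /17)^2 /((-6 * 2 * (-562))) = 121 /1949016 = 0.00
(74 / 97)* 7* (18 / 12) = 777 / 97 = 8.01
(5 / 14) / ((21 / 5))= 25 / 294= 0.09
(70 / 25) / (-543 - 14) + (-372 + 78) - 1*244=-1498344 / 2785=-538.01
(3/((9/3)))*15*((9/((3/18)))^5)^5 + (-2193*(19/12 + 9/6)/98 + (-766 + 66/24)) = 120011073809175424844913432383890331821795902879/392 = 306150698492794451134983200000000000000000000.00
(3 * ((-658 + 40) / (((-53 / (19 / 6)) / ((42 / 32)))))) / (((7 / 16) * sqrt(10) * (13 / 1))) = 17613 * sqrt(10) / 6890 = 8.08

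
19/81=0.23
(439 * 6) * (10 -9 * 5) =-92190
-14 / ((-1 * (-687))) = -14 / 687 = -0.02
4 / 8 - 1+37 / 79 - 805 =-127195 / 158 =-805.03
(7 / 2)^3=343 / 8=42.88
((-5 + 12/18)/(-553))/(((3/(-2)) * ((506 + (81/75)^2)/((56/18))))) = -5000/156026817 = -0.00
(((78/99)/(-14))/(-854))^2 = 169/38917031076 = 0.00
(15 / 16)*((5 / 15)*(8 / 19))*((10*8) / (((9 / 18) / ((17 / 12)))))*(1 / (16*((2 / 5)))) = 2125 / 456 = 4.66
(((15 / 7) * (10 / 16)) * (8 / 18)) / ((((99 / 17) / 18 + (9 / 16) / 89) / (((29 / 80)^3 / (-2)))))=-36900557 / 858547200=-0.04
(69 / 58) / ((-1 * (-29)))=69 / 1682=0.04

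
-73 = -73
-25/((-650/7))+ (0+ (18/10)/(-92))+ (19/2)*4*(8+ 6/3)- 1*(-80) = 2752293/5980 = 460.25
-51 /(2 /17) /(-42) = 289 /28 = 10.32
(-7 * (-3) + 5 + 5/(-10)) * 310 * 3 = 23715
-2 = -2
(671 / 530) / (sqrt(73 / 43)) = 671 * sqrt(3139) / 38690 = 0.97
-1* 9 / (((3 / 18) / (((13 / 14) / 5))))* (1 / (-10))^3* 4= 0.04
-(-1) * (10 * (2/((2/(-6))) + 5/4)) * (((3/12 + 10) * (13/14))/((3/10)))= -1506.99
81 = 81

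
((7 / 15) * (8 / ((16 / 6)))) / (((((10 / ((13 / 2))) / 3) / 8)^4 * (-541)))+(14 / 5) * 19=-169164142 / 1690625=-100.06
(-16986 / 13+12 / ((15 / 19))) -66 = -88232 / 65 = -1357.42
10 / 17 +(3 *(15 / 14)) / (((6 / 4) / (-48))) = -12170 / 119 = -102.27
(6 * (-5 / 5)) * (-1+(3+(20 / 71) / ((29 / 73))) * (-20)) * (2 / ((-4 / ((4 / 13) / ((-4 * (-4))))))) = -464397 / 107068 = -4.34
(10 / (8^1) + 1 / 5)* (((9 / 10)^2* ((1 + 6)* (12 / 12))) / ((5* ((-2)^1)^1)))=-16443 / 20000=-0.82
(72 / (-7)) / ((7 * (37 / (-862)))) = 62064 / 1813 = 34.23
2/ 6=1/ 3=0.33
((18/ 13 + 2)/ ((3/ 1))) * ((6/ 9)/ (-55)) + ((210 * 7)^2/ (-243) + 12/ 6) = -8890.61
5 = 5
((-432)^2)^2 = 34828517376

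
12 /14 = 0.86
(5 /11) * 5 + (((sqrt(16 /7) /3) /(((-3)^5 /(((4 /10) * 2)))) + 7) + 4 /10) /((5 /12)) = 5509 /275 -64 * sqrt(7) /42525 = 20.03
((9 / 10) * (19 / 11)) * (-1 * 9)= -1539 / 110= -13.99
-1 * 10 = -10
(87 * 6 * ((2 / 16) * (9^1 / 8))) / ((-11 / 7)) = -16443 / 352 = -46.71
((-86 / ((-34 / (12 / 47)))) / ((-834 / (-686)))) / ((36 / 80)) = 1179920 / 999549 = 1.18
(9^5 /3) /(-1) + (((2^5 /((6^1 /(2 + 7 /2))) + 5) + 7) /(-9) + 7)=-531376 /27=-19680.59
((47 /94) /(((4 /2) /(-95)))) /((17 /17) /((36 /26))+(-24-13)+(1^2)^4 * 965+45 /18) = -855 /33524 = -0.03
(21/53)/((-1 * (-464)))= 21/24592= 0.00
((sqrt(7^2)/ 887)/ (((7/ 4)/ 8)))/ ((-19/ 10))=-320/ 16853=-0.02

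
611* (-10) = -6110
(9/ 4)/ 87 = 3/ 116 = 0.03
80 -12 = 68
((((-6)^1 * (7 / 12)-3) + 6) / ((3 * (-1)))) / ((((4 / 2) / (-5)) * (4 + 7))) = -5 / 132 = -0.04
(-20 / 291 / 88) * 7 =-35 / 6402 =-0.01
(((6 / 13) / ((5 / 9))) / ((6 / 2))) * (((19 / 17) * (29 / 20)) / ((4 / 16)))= 9918 / 5525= 1.80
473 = 473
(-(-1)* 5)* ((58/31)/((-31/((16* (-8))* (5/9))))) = 185600/8649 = 21.46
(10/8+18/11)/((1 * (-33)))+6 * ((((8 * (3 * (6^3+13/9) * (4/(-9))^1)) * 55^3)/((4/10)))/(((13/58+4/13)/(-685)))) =13022853523794247219/1746756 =7455450860792.38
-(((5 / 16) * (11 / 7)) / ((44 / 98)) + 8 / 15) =-781 / 480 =-1.63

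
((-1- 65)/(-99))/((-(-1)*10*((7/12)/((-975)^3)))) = -741487500/7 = -105926785.71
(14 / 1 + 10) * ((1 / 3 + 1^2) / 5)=32 / 5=6.40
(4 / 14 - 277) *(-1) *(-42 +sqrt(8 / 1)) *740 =-8600280 +2866760 *sqrt(2) / 7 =-8021107.02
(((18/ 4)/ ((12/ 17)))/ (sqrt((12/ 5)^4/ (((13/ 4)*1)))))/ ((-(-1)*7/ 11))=4675*sqrt(13)/ 5376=3.14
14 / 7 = 2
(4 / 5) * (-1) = -4 / 5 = -0.80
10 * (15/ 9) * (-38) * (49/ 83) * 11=-1024100/ 249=-4112.85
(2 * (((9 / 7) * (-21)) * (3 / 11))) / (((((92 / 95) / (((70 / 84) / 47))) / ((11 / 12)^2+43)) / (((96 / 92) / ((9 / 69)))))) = -8996025 / 95128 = -94.57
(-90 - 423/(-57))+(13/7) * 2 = -10489/133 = -78.86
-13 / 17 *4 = -52 / 17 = -3.06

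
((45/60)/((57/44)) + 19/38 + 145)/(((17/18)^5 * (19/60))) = 314669759040/512568377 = 613.91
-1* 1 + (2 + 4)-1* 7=-2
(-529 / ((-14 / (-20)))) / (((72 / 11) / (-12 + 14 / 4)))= 494615 / 504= 981.38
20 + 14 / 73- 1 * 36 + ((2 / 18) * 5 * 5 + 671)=432286 / 657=657.97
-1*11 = -11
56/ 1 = 56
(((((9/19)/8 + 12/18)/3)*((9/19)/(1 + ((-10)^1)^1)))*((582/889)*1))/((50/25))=-32107/7702296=-0.00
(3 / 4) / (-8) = -3 / 32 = -0.09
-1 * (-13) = 13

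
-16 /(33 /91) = -1456 /33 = -44.12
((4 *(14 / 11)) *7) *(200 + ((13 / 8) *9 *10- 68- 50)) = 8134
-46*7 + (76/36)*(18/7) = -2216/7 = -316.57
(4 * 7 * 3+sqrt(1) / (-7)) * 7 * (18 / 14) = 754.71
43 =43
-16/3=-5.33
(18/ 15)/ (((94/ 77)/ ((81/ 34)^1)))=18711/ 7990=2.34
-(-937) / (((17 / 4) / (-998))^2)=14932091968 / 289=51668138.30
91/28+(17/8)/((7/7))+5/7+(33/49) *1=6.76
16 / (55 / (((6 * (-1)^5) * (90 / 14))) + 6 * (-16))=-864 / 5261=-0.16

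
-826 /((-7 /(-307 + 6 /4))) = -36049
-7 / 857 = -0.01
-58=-58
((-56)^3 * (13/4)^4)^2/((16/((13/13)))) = 95969903594929/4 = 23992475898732.25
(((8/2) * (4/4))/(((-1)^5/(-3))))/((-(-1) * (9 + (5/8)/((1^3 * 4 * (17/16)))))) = 408/311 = 1.31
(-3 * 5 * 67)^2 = 1010025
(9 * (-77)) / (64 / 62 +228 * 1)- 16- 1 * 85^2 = -51432583 / 7100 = -7244.03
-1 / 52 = -0.02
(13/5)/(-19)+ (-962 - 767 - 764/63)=-10421464/5985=-1741.26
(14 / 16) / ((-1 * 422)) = -7 / 3376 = -0.00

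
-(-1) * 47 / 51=47 / 51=0.92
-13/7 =-1.86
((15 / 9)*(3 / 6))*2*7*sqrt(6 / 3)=35*sqrt(2) / 3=16.50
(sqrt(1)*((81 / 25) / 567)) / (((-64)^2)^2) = 1 / 2936012800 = 0.00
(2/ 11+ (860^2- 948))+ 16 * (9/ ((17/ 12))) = 138146966/ 187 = 738753.83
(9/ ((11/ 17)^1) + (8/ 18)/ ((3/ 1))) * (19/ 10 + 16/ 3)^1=181195/ 1782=101.68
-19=-19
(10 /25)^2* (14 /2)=28 /25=1.12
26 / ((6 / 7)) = 91 / 3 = 30.33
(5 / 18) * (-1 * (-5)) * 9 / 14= 25 / 28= 0.89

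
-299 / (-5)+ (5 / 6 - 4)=1699 / 30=56.63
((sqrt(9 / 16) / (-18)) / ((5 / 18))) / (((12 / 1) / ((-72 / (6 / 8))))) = 6 / 5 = 1.20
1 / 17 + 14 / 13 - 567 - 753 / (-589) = -73491571 / 130169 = -564.59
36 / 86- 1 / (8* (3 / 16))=-32 / 129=-0.25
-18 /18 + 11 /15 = -4 /15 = -0.27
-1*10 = -10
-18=-18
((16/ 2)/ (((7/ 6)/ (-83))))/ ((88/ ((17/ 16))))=-4233/ 616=-6.87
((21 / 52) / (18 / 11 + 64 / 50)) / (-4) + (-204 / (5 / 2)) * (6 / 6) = -68089803 / 834080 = -81.63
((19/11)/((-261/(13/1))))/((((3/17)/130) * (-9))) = 545870/77517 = 7.04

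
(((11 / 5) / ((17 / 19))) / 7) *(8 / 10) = 836 / 2975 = 0.28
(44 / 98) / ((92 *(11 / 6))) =3 / 1127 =0.00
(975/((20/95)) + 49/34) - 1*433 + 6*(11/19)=5430489/1292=4203.16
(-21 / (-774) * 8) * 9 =84 / 43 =1.95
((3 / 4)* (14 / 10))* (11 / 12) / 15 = 77 / 1200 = 0.06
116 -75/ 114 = 4383/ 38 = 115.34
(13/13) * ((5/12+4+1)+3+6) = 173/12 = 14.42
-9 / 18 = -1 / 2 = -0.50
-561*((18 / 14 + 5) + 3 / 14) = -7293 / 2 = -3646.50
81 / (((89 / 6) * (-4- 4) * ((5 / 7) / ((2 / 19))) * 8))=-1701 / 135280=-0.01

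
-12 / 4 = -3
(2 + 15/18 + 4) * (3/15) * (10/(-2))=-41/6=-6.83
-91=-91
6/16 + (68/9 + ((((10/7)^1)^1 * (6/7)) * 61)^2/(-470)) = -32012683/8124984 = -3.94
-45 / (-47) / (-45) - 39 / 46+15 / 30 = -399 / 1081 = -0.37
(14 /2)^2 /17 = 49 /17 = 2.88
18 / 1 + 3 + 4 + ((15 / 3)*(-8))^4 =2560025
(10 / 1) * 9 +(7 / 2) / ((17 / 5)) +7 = 3333 / 34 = 98.03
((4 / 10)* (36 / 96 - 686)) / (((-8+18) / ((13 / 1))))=-14261 / 40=-356.52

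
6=6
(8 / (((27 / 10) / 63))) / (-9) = -20.74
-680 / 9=-75.56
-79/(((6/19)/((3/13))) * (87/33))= -16511/754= -21.90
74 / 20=37 / 10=3.70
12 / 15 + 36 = 184 / 5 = 36.80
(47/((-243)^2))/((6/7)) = 329/354294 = 0.00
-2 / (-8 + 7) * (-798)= -1596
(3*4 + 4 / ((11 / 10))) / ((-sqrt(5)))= -172*sqrt(5) / 55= -6.99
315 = 315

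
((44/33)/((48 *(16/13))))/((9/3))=13/1728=0.01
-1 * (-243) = 243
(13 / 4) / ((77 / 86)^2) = 24037 / 5929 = 4.05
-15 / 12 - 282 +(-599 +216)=-2665 / 4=-666.25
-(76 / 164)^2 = -361 / 1681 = -0.21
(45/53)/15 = 3/53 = 0.06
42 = 42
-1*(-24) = 24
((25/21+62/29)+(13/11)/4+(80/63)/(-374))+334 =461390779/1366596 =337.62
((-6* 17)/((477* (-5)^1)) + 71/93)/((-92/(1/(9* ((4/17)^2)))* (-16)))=1914047/1741317120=0.00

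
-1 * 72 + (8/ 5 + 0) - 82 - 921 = -5367/ 5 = -1073.40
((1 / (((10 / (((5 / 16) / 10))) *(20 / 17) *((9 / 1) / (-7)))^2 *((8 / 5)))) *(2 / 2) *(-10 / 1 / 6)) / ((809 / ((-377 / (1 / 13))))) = 69403061 / 2576705126400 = 0.00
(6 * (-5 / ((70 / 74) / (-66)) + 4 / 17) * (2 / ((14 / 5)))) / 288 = 103855 / 19992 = 5.19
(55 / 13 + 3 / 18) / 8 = 343 / 624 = 0.55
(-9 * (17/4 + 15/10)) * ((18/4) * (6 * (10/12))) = -1164.38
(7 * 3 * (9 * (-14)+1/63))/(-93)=28.45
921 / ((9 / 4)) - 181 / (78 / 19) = 28489 / 78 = 365.24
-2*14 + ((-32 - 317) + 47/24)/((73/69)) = -207919/584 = -356.03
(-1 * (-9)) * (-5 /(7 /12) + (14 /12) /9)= -3191 /42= -75.98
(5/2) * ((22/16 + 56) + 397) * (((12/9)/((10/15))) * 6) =54525/4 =13631.25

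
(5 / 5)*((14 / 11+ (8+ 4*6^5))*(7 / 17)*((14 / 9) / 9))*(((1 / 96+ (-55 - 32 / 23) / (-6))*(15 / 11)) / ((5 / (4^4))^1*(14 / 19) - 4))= -29420264734000 / 4127269707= -7128.26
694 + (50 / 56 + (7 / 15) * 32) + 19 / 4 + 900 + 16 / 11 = 3733031 / 2310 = 1616.03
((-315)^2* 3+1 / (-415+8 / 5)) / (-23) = -615294220 / 47541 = -12942.39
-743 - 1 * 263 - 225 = -1231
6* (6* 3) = 108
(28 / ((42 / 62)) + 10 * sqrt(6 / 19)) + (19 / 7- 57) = -272 / 21 + 10 * sqrt(114) / 19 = -7.33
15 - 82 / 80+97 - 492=-381.02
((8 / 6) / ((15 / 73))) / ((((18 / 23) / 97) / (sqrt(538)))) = 18654.71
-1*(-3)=3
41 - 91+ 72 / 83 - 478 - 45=-572.13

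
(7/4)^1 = 7/4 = 1.75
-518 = -518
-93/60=-31/20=-1.55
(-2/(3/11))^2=484/9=53.78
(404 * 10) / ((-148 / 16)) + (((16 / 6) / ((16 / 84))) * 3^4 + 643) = 49589 / 37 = 1340.24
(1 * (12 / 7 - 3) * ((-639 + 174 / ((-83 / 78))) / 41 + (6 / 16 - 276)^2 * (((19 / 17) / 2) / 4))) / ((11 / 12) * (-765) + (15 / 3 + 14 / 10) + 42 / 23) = 324766632188115 / 16524370814336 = 19.65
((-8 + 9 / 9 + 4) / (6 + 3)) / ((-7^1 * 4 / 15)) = 5 / 28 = 0.18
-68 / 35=-1.94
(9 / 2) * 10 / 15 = 3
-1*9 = -9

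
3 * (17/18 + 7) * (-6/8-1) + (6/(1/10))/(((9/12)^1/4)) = 6679/24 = 278.29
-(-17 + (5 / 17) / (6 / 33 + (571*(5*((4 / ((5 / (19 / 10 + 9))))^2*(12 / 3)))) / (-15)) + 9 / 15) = 1664421496669 / 101489084210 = 16.40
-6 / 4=-3 / 2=-1.50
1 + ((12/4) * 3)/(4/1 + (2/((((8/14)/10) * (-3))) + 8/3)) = -4/5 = -0.80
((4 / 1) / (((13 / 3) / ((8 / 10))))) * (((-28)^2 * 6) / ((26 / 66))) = 7451136 / 845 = 8817.91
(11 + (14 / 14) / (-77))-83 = -5545 / 77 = -72.01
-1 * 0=0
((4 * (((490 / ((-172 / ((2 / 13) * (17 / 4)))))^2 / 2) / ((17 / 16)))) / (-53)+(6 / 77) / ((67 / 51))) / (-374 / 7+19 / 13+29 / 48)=262124558016 / 210647108535721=0.00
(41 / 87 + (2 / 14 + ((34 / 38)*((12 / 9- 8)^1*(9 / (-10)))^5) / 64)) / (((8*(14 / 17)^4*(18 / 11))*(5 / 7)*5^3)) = 2324381161421 / 11430296640000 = 0.20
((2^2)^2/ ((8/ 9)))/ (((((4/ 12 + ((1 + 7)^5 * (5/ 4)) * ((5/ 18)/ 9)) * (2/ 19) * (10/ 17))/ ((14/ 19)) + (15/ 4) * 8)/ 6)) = 260253/ 328360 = 0.79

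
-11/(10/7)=-77/10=-7.70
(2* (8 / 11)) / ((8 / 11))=2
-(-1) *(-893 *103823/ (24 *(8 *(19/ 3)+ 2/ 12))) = -92713939/ 1220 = -75995.03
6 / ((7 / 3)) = 18 / 7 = 2.57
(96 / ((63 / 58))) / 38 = 928 / 399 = 2.33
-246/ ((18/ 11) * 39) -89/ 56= -35669/ 6552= -5.44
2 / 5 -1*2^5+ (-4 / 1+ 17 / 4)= -627 / 20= -31.35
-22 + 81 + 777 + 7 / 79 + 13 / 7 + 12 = 470020 / 553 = 849.95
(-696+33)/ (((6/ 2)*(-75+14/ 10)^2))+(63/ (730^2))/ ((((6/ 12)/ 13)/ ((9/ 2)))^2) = 1.58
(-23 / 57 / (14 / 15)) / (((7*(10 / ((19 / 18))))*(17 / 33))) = -253 / 19992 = -0.01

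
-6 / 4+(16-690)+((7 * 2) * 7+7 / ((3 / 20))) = -3185 / 6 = -530.83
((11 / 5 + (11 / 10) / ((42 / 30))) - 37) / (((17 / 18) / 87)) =-3133.32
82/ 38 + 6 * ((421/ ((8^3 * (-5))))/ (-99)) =1739839/ 802560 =2.17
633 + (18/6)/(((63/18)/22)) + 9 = 4626/7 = 660.86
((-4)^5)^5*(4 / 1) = -4503599627370496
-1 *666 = -666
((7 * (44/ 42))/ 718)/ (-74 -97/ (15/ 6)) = -55/ 607428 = -0.00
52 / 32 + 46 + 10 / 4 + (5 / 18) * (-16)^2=8729 / 72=121.24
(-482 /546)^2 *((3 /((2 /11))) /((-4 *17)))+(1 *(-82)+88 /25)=-6644879651 /84466200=-78.67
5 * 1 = 5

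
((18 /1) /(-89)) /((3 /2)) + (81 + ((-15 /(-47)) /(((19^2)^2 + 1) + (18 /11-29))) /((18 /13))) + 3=83.87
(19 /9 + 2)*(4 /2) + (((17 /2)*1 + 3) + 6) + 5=553 /18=30.72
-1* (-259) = 259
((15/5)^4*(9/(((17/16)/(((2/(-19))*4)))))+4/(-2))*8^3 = -48106496/323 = -148936.52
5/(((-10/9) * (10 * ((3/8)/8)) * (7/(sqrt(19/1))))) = -48 * sqrt(19)/35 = -5.98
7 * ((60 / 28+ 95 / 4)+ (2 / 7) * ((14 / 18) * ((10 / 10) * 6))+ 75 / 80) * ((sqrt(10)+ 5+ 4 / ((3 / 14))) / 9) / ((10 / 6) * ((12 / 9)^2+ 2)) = 9463 * sqrt(10) / 2720+ 671873 / 8160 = 93.34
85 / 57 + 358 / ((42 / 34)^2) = 1978273 / 8379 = 236.10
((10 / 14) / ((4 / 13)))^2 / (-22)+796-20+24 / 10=67108091 / 86240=778.16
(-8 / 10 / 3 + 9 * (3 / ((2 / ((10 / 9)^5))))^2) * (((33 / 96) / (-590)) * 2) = -34217162023 / 507951307800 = -0.07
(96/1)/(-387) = -32/129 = -0.25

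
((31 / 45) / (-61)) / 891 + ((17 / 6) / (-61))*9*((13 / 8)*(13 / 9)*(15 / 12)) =-191990209 / 156530880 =-1.23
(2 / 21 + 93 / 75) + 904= 905.34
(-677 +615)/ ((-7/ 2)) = 17.71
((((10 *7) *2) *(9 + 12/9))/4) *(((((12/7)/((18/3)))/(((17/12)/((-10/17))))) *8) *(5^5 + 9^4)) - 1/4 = -3843405089/1156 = -3324744.89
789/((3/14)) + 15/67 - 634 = 204231/67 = 3048.22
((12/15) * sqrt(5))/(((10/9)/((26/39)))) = 12 * sqrt(5)/25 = 1.07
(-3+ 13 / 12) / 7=-23 / 84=-0.27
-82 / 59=-1.39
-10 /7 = -1.43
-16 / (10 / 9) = -72 / 5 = -14.40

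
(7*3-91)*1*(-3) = 210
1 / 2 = 0.50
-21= -21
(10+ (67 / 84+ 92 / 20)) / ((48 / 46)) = 148741 / 10080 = 14.76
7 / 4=1.75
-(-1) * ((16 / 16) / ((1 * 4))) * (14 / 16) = 7 / 32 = 0.22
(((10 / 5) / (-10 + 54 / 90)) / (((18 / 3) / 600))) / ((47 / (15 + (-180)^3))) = 2640101.86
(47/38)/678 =47/25764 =0.00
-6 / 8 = -3 / 4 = -0.75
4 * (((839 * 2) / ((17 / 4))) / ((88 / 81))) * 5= 1359180 / 187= 7268.34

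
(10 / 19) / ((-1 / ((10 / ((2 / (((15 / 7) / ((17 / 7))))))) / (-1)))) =750 / 323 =2.32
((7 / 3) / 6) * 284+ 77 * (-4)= -1778 / 9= -197.56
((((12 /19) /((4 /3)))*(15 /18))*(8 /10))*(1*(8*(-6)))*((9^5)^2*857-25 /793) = -682451183722745088 /15067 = -45294430458800.36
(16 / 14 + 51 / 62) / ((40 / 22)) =9383 / 8680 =1.08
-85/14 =-6.07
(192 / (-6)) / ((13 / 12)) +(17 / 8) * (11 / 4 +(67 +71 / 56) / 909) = -124595299 / 5294016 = -23.54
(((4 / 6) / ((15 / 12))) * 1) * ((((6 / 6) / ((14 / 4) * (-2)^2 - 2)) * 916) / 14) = 916 / 315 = 2.91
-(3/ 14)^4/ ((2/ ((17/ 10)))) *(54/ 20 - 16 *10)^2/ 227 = -3407151033/ 17440864000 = -0.20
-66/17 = -3.88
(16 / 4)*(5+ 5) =40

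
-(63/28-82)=319/4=79.75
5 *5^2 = 125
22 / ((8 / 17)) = 46.75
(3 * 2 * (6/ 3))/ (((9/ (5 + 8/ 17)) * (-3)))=-124/ 51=-2.43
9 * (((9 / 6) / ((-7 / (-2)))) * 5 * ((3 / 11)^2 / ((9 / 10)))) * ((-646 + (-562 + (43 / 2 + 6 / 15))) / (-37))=1601235 / 31339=51.09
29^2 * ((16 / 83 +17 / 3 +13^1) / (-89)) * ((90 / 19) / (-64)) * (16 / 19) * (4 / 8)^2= 2.78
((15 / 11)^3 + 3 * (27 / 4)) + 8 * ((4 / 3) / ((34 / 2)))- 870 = -229868651 / 271524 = -846.59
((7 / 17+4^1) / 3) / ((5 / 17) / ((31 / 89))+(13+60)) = 775 / 38916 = 0.02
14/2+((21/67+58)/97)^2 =7.36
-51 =-51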